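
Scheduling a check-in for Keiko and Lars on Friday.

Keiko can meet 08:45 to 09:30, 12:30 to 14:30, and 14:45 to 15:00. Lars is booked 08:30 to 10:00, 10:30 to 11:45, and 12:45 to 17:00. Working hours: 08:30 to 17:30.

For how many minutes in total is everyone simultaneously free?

15 minutes

Lars free within 08:30–17:30: 10:00–10:30, 11:45–12:45, 17:00–17:30.
Keiko ∩ Lars: 12:30–12:45.
Total common minutes: 15.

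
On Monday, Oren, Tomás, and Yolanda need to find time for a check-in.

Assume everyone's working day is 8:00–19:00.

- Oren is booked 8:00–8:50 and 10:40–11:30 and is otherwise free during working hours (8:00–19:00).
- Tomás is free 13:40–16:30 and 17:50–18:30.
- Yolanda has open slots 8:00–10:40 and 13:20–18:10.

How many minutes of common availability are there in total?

Oren free within 08:00–19:00: 08:50–10:40, 11:30–19:00.
Oren ∩ Tomás: 13:40–16:30, 17:50–18:30.
Oren ∩ Tomás ∩ Yolanda: 13:40–16:30, 17:50–18:10.
Total common minutes: 170 + 20 = 190.

190 minutes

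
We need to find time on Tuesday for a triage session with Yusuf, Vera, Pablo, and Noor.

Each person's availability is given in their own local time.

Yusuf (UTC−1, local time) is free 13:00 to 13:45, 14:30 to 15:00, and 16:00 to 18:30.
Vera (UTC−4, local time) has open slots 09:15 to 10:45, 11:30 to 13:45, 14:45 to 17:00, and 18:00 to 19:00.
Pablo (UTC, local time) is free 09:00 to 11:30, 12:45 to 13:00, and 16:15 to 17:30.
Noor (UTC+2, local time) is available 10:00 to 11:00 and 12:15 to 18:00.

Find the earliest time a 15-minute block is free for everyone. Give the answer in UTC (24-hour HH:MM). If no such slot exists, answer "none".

Yusuf → UTC: 14:00–14:45, 15:30–16:00, 17:00–19:30.
Vera → UTC: 13:15–14:45, 15:30–17:45, 18:45–21:00, 22:00–23:00.
Pablo → UTC: 09:00–11:30, 12:45–13:00, 16:15–17:30.
Noor → UTC: 08:00–09:00, 10:15–16:00.
Yusuf ∩ Vera: 14:00–14:45, 15:30–16:00, 17:00–17:45, 18:45–19:30.
Yusuf ∩ Vera ∩ Pablo: 17:00–17:30.
Yusuf ∩ Vera ∩ Pablo ∩ Noor: (none).
Windows ≥ 15 min: (none).

none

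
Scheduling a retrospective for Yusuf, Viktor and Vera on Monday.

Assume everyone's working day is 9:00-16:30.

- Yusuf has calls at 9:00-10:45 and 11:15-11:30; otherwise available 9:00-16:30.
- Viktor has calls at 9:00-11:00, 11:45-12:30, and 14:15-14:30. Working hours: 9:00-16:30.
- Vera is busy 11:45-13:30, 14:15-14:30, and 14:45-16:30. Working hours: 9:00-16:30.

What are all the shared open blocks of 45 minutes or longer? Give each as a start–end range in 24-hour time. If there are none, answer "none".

Yusuf free within 09:00–16:30: 10:45–11:15, 11:30–16:30.
Viktor free within 09:00–16:30: 11:00–11:45, 12:30–14:15, 14:30–16:30.
Vera free within 09:00–16:30: 09:00–11:45, 13:30–14:15, 14:30–14:45.
Yusuf ∩ Viktor: 11:00–11:15, 11:30–11:45, 12:30–14:15, 14:30–16:30.
Yusuf ∩ Viktor ∩ Vera: 11:00–11:15, 11:30–11:45, 13:30–14:15, 14:30–14:45.
Windows ≥ 45 min: 13:30–14:15.

13:30–14:15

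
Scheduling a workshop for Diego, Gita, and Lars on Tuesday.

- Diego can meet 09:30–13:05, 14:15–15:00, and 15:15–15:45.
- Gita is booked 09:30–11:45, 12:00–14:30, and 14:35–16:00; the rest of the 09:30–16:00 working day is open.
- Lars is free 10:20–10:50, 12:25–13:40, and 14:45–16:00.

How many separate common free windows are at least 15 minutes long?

0

Gita free within 09:30–16:00: 11:45–12:00, 14:30–14:35.
Diego ∩ Gita: 11:45–12:00, 14:30–14:35.
Diego ∩ Gita ∩ Lars: (none).
Windows ≥ 15 min: (none).
That's 0 windows.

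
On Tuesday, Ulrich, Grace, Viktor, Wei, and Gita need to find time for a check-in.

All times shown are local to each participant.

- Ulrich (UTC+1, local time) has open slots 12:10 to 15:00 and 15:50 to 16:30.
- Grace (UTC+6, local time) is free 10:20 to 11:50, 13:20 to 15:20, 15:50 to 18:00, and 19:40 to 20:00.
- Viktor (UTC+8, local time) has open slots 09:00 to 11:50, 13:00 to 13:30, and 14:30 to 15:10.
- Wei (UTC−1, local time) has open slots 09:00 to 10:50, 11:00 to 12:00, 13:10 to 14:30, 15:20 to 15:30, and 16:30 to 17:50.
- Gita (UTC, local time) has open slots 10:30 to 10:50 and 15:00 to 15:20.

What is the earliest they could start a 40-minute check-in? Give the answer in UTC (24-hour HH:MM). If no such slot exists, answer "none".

Ulrich → UTC: 11:10–14:00, 14:50–15:30.
Grace → UTC: 04:20–05:50, 07:20–09:20, 09:50–12:00, 13:40–14:00.
Viktor → UTC: 01:00–03:50, 05:00–05:30, 06:30–07:10.
Wei → UTC: 10:00–11:50, 12:00–13:00, 14:10–15:30, 16:20–16:30, 17:30–18:50.
Gita → UTC: 10:30–10:50, 15:00–15:20.
Ulrich ∩ Grace: 11:10–12:00, 13:40–14:00.
Ulrich ∩ Grace ∩ Viktor: (none).
Ulrich ∩ Grace ∩ Viktor ∩ Wei: (none).
Ulrich ∩ Grace ∩ Viktor ∩ Wei ∩ Gita: (none).
Windows ≥ 40 min: (none).

none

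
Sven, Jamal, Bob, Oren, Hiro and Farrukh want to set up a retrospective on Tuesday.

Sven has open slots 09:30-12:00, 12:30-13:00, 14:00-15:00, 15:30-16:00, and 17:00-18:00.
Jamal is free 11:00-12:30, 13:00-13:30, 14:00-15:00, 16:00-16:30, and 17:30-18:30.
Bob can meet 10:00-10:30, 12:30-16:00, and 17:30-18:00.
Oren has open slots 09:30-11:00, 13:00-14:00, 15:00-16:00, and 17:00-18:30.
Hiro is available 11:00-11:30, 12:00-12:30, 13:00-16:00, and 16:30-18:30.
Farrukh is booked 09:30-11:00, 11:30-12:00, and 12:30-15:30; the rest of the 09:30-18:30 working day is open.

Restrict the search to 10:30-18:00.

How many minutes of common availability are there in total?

30 minutes

Farrukh free within 09:30–18:30: 11:00–11:30, 12:00–12:30, 15:30–18:30.
Sven ∩ Jamal: 11:00–12:00, 14:00–15:00, 17:30–18:00.
Sven ∩ Jamal ∩ Bob: 14:00–15:00, 17:30–18:00.
Sven ∩ Jamal ∩ Bob ∩ Oren: 17:30–18:00.
Sven ∩ Jamal ∩ Bob ∩ Oren ∩ Hiro: 17:30–18:00.
Sven ∩ Jamal ∩ Bob ∩ Oren ∩ Hiro ∩ Farrukh: 17:30–18:00.
Restricted to 10:30–18:00: 17:30–18:00.
Total common minutes: 30.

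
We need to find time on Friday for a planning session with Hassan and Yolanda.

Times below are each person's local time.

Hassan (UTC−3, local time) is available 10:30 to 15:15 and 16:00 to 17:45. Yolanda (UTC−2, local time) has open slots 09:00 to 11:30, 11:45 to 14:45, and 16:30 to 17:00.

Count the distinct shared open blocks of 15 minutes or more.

Hassan → UTC: 13:30–18:15, 19:00–20:45.
Yolanda → UTC: 11:00–13:30, 13:45–16:45, 18:30–19:00.
Hassan ∩ Yolanda: 13:45–16:45.
Windows ≥ 15 min: 13:45–16:45.
That's 1 window.

1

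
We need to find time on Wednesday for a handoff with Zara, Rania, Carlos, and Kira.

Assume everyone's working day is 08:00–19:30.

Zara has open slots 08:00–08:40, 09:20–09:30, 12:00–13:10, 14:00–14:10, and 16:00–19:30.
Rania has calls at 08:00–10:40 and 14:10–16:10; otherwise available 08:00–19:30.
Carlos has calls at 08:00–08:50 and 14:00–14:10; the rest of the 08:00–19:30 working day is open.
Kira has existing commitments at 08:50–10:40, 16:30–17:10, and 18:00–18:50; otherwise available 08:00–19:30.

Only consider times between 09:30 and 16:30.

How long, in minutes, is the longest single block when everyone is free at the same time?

70 minutes

Rania free within 08:00–19:30: 10:40–14:10, 16:10–19:30.
Carlos free within 08:00–19:30: 08:50–14:00, 14:10–19:30.
Kira free within 08:00–19:30: 08:00–08:50, 10:40–16:30, 17:10–18:00, 18:50–19:30.
Zara ∩ Rania: 12:00–13:10, 14:00–14:10, 16:10–19:30.
Zara ∩ Rania ∩ Carlos: 12:00–13:10, 16:10–19:30.
Zara ∩ Rania ∩ Carlos ∩ Kira: 12:00–13:10, 16:10–16:30, 17:10–18:00, 18:50–19:30.
Restricted to 09:30–16:30: 12:00–13:10, 16:10–16:30.
Common window lengths: 70, 20 min; longest is 70.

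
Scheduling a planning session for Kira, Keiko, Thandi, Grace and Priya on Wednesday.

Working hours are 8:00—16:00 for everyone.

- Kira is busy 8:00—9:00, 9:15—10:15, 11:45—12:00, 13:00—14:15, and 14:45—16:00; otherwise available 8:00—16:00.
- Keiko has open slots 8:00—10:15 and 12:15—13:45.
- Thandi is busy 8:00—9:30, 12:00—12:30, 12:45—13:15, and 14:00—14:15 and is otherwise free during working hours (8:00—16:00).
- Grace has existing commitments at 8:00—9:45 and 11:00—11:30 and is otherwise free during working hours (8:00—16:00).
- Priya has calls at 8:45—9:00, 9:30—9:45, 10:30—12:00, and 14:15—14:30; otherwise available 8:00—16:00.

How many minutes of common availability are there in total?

Kira free within 08:00–16:00: 09:00–09:15, 10:15–11:45, 12:00–13:00, 14:15–14:45.
Thandi free within 08:00–16:00: 09:30–12:00, 12:30–12:45, 13:15–14:00, 14:15–16:00.
Grace free within 08:00–16:00: 09:45–11:00, 11:30–16:00.
Priya free within 08:00–16:00: 08:00–08:45, 09:00–09:30, 09:45–10:30, 12:00–14:15, 14:30–16:00.
Kira ∩ Keiko: 09:00–09:15, 12:15–13:00.
Kira ∩ Keiko ∩ Thandi: 12:30–12:45.
Kira ∩ Keiko ∩ Thandi ∩ Grace: 12:30–12:45.
Kira ∩ Keiko ∩ Thandi ∩ Grace ∩ Priya: 12:30–12:45.
Total common minutes: 15.

15 minutes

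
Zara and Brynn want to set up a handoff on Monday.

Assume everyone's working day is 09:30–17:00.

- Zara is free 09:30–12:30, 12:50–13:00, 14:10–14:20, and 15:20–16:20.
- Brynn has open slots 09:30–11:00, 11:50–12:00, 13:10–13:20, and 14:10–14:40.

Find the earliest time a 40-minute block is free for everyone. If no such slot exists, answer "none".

09:30

Zara ∩ Brynn: 09:30–11:00, 11:50–12:00, 14:10–14:20.
Windows ≥ 40 min: 09:30–11:00.
Earliest such window starts at 09:30.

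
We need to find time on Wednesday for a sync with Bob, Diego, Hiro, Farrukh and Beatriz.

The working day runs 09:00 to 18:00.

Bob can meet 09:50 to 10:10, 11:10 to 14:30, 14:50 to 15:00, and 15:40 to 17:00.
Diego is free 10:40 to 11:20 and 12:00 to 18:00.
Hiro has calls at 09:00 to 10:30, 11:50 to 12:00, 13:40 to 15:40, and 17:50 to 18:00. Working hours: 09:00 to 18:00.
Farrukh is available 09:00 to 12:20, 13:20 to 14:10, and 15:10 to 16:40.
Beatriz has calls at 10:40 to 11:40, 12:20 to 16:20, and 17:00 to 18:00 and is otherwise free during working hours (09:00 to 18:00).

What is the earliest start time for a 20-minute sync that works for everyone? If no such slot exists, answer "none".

12:00

Hiro free within 09:00–18:00: 10:30–11:50, 12:00–13:40, 15:40–17:50.
Beatriz free within 09:00–18:00: 09:00–10:40, 11:40–12:20, 16:20–17:00.
Bob ∩ Diego: 11:10–11:20, 12:00–14:30, 14:50–15:00, 15:40–17:00.
Bob ∩ Diego ∩ Hiro: 11:10–11:20, 12:00–13:40, 15:40–17:00.
Bob ∩ Diego ∩ Hiro ∩ Farrukh: 11:10–11:20, 12:00–12:20, 13:20–13:40, 15:40–16:40.
Bob ∩ Diego ∩ Hiro ∩ Farrukh ∩ Beatriz: 12:00–12:20, 16:20–16:40.
Windows ≥ 20 min: 12:00–12:20, 16:20–16:40.
Earliest such window starts at 12:00.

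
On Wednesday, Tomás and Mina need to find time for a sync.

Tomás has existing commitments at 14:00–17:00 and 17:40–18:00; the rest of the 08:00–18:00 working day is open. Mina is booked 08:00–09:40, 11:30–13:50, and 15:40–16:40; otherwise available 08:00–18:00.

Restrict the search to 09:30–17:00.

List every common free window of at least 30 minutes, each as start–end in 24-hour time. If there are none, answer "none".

Tomás free within 08:00–18:00: 08:00–14:00, 17:00–17:40.
Mina free within 08:00–18:00: 09:40–11:30, 13:50–15:40, 16:40–18:00.
Tomás ∩ Mina: 09:40–11:30, 13:50–14:00, 17:00–17:40.
Restricted to 09:30–17:00: 09:40–11:30, 13:50–14:00.
Windows ≥ 30 min: 09:40–11:30.

09:40–11:30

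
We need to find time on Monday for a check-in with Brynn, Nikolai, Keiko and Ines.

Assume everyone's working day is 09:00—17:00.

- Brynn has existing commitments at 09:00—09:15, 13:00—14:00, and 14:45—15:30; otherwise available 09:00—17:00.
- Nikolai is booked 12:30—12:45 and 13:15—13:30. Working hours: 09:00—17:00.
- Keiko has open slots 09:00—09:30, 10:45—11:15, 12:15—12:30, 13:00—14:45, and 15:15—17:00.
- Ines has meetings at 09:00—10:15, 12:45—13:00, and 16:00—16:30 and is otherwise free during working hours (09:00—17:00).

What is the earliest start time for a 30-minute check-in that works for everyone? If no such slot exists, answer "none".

10:45

Brynn free within 09:00–17:00: 09:15–13:00, 14:00–14:45, 15:30–17:00.
Nikolai free within 09:00–17:00: 09:00–12:30, 12:45–13:15, 13:30–17:00.
Ines free within 09:00–17:00: 10:15–12:45, 13:00–16:00, 16:30–17:00.
Brynn ∩ Nikolai: 09:15–12:30, 12:45–13:00, 14:00–14:45, 15:30–17:00.
Brynn ∩ Nikolai ∩ Keiko: 09:15–09:30, 10:45–11:15, 12:15–12:30, 14:00–14:45, 15:30–17:00.
Brynn ∩ Nikolai ∩ Keiko ∩ Ines: 10:45–11:15, 12:15–12:30, 14:00–14:45, 15:30–16:00, 16:30–17:00.
Windows ≥ 30 min: 10:45–11:15, 14:00–14:45, 15:30–16:00, 16:30–17:00.
Earliest such window starts at 10:45.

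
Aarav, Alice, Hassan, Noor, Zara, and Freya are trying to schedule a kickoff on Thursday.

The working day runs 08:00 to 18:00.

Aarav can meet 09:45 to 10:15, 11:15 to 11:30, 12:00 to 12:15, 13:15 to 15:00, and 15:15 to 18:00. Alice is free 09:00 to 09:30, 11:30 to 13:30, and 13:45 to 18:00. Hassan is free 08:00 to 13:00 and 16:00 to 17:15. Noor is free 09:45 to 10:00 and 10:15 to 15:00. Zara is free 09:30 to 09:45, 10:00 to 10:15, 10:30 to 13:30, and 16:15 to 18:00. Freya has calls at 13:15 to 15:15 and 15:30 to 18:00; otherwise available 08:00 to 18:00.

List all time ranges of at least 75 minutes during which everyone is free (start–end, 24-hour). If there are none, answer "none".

Freya free within 08:00–18:00: 08:00–13:15, 15:15–15:30.
Aarav ∩ Alice: 12:00–12:15, 13:15–13:30, 13:45–15:00, 15:15–18:00.
Aarav ∩ Alice ∩ Hassan: 12:00–12:15, 16:00–17:15.
Aarav ∩ Alice ∩ Hassan ∩ Noor: 12:00–12:15.
Aarav ∩ Alice ∩ Hassan ∩ Noor ∩ Zara: 12:00–12:15.
Aarav ∩ Alice ∩ Hassan ∩ Noor ∩ Zara ∩ Freya: 12:00–12:15.
Windows ≥ 75 min: (none).

none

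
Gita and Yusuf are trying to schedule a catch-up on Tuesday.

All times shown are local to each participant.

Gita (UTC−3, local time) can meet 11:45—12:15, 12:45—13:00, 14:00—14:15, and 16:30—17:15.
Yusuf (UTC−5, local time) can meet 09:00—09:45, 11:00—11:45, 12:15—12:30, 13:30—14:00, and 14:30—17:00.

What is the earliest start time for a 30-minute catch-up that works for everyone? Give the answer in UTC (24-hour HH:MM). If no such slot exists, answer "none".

19:30

Gita → UTC: 14:45–15:15, 15:45–16:00, 17:00–17:15, 19:30–20:15.
Yusuf → UTC: 14:00–14:45, 16:00–16:45, 17:15–17:30, 18:30–19:00, 19:30–22:00.
Gita ∩ Yusuf: 19:30–20:15.
Windows ≥ 30 min: 19:30–20:15.
Earliest such window starts at 19:30.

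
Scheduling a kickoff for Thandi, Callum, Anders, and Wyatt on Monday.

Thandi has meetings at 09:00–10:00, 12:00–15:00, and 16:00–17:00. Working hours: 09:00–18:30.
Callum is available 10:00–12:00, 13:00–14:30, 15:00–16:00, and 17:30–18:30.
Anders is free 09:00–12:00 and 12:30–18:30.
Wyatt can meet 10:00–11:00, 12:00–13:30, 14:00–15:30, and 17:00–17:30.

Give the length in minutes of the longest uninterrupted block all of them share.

60 minutes

Thandi free within 09:00–18:30: 10:00–12:00, 15:00–16:00, 17:00–18:30.
Thandi ∩ Callum: 10:00–12:00, 15:00–16:00, 17:30–18:30.
Thandi ∩ Callum ∩ Anders: 10:00–12:00, 15:00–16:00, 17:30–18:30.
Thandi ∩ Callum ∩ Anders ∩ Wyatt: 10:00–11:00, 15:00–15:30.
Common window lengths: 60, 30 min; longest is 60.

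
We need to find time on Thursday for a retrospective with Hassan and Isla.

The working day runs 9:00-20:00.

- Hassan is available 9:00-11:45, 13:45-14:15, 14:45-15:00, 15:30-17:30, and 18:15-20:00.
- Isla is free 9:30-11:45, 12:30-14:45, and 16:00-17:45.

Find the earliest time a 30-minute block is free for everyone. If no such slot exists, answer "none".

Hassan ∩ Isla: 09:30–11:45, 13:45–14:15, 16:00–17:30.
Windows ≥ 30 min: 09:30–11:45, 13:45–14:15, 16:00–17:30.
Earliest such window starts at 09:30.

09:30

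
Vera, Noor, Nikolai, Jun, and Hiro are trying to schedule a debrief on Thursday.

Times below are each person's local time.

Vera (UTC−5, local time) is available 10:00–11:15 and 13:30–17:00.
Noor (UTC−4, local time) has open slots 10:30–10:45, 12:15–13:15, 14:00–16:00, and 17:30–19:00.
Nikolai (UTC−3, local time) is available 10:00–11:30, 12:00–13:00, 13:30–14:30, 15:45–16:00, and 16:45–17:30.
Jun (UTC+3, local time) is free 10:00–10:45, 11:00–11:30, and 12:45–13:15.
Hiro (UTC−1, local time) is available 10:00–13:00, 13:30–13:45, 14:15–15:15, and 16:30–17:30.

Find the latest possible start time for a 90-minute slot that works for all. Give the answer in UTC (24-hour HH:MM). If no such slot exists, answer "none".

none

Vera → UTC: 15:00–16:15, 18:30–22:00.
Noor → UTC: 14:30–14:45, 16:15–17:15, 18:00–20:00, 21:30–23:00.
Nikolai → UTC: 13:00–14:30, 15:00–16:00, 16:30–17:30, 18:45–19:00, 19:45–20:30.
Jun → UTC: 07:00–07:45, 08:00–08:30, 09:45–10:15.
Hiro → UTC: 11:00–14:00, 14:30–14:45, 15:15–16:15, 17:30–18:30.
Vera ∩ Noor: 18:30–20:00, 21:30–22:00.
Vera ∩ Noor ∩ Nikolai: 18:45–19:00, 19:45–20:00.
Vera ∩ Noor ∩ Nikolai ∩ Jun: (none).
Vera ∩ Noor ∩ Nikolai ∩ Jun ∩ Hiro: (none).
Windows ≥ 90 min: (none).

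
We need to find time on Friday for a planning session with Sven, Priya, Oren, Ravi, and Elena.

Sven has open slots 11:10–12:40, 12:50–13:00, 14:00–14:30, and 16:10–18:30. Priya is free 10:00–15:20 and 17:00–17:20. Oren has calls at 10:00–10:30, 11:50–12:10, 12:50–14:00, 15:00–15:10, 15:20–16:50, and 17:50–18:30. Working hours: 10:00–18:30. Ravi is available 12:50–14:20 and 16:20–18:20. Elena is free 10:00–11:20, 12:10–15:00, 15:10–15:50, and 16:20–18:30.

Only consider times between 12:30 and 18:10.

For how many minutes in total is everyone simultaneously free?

40 minutes

Oren free within 10:00–18:30: 10:30–11:50, 12:10–12:50, 14:00–15:00, 15:10–15:20, 16:50–17:50.
Sven ∩ Priya: 11:10–12:40, 12:50–13:00, 14:00–14:30, 17:00–17:20.
Sven ∩ Priya ∩ Oren: 11:10–11:50, 12:10–12:40, 14:00–14:30, 17:00–17:20.
Sven ∩ Priya ∩ Oren ∩ Ravi: 14:00–14:20, 17:00–17:20.
Sven ∩ Priya ∩ Oren ∩ Ravi ∩ Elena: 14:00–14:20, 17:00–17:20.
Restricted to 12:30–18:10: 14:00–14:20, 17:00–17:20.
Total common minutes: 20 + 20 = 40.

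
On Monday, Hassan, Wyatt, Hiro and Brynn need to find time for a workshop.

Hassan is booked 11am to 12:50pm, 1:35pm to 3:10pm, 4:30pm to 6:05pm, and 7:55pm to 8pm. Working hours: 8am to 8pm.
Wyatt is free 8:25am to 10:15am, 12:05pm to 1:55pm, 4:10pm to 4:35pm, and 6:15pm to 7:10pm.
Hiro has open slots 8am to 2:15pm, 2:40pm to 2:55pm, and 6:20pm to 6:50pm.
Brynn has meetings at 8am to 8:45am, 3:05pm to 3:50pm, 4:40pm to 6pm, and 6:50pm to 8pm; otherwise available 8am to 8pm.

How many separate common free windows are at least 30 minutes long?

Hassan free within 08:00–20:00: 08:00–11:00, 12:50–13:35, 15:10–16:30, 18:05–19:55.
Brynn free within 08:00–20:00: 08:45–15:05, 15:50–16:40, 18:00–18:50.
Hassan ∩ Wyatt: 08:25–10:15, 12:50–13:35, 16:10–16:30, 18:15–19:10.
Hassan ∩ Wyatt ∩ Hiro: 08:25–10:15, 12:50–13:35, 18:20–18:50.
Hassan ∩ Wyatt ∩ Hiro ∩ Brynn: 08:45–10:15, 12:50–13:35, 18:20–18:50.
Windows ≥ 30 min: 08:45–10:15, 12:50–13:35, 18:20–18:50.
That's 3 windows.

3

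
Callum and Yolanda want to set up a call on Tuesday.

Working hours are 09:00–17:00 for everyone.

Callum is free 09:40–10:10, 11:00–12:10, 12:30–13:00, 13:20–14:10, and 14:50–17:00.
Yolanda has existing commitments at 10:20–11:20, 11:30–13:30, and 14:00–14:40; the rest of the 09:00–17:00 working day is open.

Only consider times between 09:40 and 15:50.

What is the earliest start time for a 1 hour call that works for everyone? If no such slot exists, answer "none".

Yolanda free within 09:00–17:00: 09:00–10:20, 11:20–11:30, 13:30–14:00, 14:40–17:00.
Callum ∩ Yolanda: 09:40–10:10, 11:20–11:30, 13:30–14:00, 14:50–17:00.
Restricted to 09:40–15:50: 09:40–10:10, 11:20–11:30, 13:30–14:00, 14:50–15:50.
Windows ≥ 60 min: 14:50–15:50.
Earliest such window starts at 14:50.

14:50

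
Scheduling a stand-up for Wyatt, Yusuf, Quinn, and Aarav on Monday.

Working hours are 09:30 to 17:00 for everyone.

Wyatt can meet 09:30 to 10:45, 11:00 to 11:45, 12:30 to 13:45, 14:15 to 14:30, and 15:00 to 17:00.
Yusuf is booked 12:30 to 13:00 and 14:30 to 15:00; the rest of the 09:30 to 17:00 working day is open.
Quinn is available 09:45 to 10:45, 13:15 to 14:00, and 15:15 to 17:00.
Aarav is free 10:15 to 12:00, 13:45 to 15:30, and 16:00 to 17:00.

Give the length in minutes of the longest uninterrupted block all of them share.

Yusuf free within 09:30–17:00: 09:30–12:30, 13:00–14:30, 15:00–17:00.
Wyatt ∩ Yusuf: 09:30–10:45, 11:00–11:45, 13:00–13:45, 14:15–14:30, 15:00–17:00.
Wyatt ∩ Yusuf ∩ Quinn: 09:45–10:45, 13:15–13:45, 15:15–17:00.
Wyatt ∩ Yusuf ∩ Quinn ∩ Aarav: 10:15–10:45, 15:15–15:30, 16:00–17:00.
Common window lengths: 30, 15, 60 min; longest is 60.

60 minutes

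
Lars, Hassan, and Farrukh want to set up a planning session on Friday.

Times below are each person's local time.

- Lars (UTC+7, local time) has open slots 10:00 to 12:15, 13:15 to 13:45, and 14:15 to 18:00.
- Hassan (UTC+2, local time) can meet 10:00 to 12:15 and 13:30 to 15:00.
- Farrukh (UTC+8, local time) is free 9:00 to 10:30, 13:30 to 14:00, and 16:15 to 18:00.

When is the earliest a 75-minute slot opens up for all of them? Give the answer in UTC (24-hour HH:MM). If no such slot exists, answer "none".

08:15

Lars → UTC: 03:00–05:15, 06:15–06:45, 07:15–11:00.
Hassan → UTC: 08:00–10:15, 11:30–13:00.
Farrukh → UTC: 01:00–02:30, 05:30–06:00, 08:15–10:00.
Lars ∩ Hassan: 08:00–10:15.
Lars ∩ Hassan ∩ Farrukh: 08:15–10:00.
Windows ≥ 75 min: 08:15–10:00.
Earliest such window starts at 08:15.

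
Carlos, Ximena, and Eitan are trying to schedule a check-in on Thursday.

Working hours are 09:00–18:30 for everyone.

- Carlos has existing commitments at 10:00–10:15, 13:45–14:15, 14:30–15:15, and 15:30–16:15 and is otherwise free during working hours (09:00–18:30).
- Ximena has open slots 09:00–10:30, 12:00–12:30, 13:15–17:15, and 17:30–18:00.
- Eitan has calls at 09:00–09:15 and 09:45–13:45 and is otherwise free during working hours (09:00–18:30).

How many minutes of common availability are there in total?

Carlos free within 09:00–18:30: 09:00–10:00, 10:15–13:45, 14:15–14:30, 15:15–15:30, 16:15–18:30.
Eitan free within 09:00–18:30: 09:15–09:45, 13:45–18:30.
Carlos ∩ Ximena: 09:00–10:00, 10:15–10:30, 12:00–12:30, 13:15–13:45, 14:15–14:30, 15:15–15:30, 16:15–17:15, 17:30–18:00.
Carlos ∩ Ximena ∩ Eitan: 09:15–09:45, 14:15–14:30, 15:15–15:30, 16:15–17:15, 17:30–18:00.
Total common minutes: 30 + 15 + 15 + 60 + 30 = 150.

150 minutes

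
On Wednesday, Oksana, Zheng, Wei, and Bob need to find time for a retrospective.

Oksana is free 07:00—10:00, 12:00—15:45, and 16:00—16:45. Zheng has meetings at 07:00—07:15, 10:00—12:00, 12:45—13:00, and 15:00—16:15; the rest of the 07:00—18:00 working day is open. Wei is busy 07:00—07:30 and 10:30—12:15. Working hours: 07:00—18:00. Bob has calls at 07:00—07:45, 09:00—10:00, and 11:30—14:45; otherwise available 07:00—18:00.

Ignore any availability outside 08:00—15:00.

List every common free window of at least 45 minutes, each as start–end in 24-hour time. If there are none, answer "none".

Zheng free within 07:00–18:00: 07:15–10:00, 12:00–12:45, 13:00–15:00, 16:15–18:00.
Wei free within 07:00–18:00: 07:30–10:30, 12:15–18:00.
Bob free within 07:00–18:00: 07:45–09:00, 10:00–11:30, 14:45–18:00.
Oksana ∩ Zheng: 07:15–10:00, 12:00–12:45, 13:00–15:00, 16:15–16:45.
Oksana ∩ Zheng ∩ Wei: 07:30–10:00, 12:15–12:45, 13:00–15:00, 16:15–16:45.
Oksana ∩ Zheng ∩ Wei ∩ Bob: 07:45–09:00, 14:45–15:00, 16:15–16:45.
Restricted to 08:00–15:00: 08:00–09:00, 14:45–15:00.
Windows ≥ 45 min: 08:00–09:00.

08:00–09:00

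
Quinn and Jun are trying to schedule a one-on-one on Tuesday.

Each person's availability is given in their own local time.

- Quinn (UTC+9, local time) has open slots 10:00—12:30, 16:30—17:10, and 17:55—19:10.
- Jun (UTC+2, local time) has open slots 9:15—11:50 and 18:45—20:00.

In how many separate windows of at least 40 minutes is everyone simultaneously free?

Quinn → UTC: 01:00–03:30, 07:30–08:10, 08:55–10:10.
Jun → UTC: 07:15–09:50, 16:45–18:00.
Quinn ∩ Jun: 07:30–08:10, 08:55–09:50.
Windows ≥ 40 min: 07:30–08:10, 08:55–09:50.
That's 2 windows.

2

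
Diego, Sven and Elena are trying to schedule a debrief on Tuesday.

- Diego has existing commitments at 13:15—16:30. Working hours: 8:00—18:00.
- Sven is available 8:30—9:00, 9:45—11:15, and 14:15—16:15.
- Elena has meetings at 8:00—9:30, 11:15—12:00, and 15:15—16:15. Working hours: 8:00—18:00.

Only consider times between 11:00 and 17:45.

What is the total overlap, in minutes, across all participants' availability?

15 minutes

Diego free within 08:00–18:00: 08:00–13:15, 16:30–18:00.
Elena free within 08:00–18:00: 09:30–11:15, 12:00–15:15, 16:15–18:00.
Diego ∩ Sven: 08:30–09:00, 09:45–11:15.
Diego ∩ Sven ∩ Elena: 09:45–11:15.
Restricted to 11:00–17:45: 11:00–11:15.
Total common minutes: 15.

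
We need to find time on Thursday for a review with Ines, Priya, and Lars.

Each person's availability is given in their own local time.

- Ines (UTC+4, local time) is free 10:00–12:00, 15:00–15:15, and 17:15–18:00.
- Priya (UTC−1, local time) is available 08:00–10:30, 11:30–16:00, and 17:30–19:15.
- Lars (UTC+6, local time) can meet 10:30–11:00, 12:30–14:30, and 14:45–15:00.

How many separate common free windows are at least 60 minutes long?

0

Ines → UTC: 06:00–08:00, 11:00–11:15, 13:15–14:00.
Priya → UTC: 09:00–11:30, 12:30–17:00, 18:30–20:15.
Lars → UTC: 04:30–05:00, 06:30–08:30, 08:45–09:00.
Ines ∩ Priya: 11:00–11:15, 13:15–14:00.
Ines ∩ Priya ∩ Lars: (none).
Windows ≥ 60 min: (none).
That's 0 windows.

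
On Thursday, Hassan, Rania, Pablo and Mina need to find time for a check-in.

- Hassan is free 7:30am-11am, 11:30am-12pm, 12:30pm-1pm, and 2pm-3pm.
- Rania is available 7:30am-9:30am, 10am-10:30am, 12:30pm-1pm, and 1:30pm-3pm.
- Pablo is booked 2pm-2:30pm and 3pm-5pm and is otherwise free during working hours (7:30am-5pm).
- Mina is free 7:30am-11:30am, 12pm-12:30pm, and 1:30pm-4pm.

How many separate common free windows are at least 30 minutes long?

Pablo free within 07:30–17:00: 07:30–14:00, 14:30–15:00.
Hassan ∩ Rania: 07:30–09:30, 10:00–10:30, 12:30–13:00, 14:00–15:00.
Hassan ∩ Rania ∩ Pablo: 07:30–09:30, 10:00–10:30, 12:30–13:00, 14:30–15:00.
Hassan ∩ Rania ∩ Pablo ∩ Mina: 07:30–09:30, 10:00–10:30, 14:30–15:00.
Windows ≥ 30 min: 07:30–09:30, 10:00–10:30, 14:30–15:00.
That's 3 windows.

3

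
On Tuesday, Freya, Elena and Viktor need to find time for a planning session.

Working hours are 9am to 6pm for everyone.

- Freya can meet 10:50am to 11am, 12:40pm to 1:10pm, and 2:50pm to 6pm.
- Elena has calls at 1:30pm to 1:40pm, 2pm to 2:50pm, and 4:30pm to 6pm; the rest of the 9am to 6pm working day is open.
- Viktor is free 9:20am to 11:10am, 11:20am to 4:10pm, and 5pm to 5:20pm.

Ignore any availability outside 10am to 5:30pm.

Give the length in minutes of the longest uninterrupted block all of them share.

Elena free within 09:00–18:00: 09:00–13:30, 13:40–14:00, 14:50–16:30.
Freya ∩ Elena: 10:50–11:00, 12:40–13:10, 14:50–16:30.
Freya ∩ Elena ∩ Viktor: 10:50–11:00, 12:40–13:10, 14:50–16:10.
Restricted to 10:00–17:30: 10:50–11:00, 12:40–13:10, 14:50–16:10.
Common window lengths: 10, 30, 80 min; longest is 80.

80 minutes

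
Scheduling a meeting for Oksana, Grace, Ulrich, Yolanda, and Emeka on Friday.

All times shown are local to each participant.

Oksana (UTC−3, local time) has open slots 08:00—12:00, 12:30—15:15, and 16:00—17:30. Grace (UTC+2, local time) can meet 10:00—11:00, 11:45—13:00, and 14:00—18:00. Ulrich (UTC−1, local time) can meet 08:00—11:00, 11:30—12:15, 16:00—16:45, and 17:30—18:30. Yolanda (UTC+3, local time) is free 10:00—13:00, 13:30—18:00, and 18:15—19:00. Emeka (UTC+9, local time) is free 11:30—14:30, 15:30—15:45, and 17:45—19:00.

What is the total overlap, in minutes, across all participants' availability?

Oksana → UTC: 11:00–15:00, 15:30–18:15, 19:00–20:30.
Grace → UTC: 08:00–09:00, 09:45–11:00, 12:00–16:00.
Ulrich → UTC: 09:00–12:00, 12:30–13:15, 17:00–17:45, 18:30–19:30.
Yolanda → UTC: 07:00–10:00, 10:30–15:00, 15:15–16:00.
Emeka → UTC: 02:30–05:30, 06:30–06:45, 08:45–10:00.
Oksana ∩ Grace: 12:00–15:00, 15:30–16:00.
Oksana ∩ Grace ∩ Ulrich: 12:30–13:15.
Oksana ∩ Grace ∩ Ulrich ∩ Yolanda: 12:30–13:15.
Oksana ∩ Grace ∩ Ulrich ∩ Yolanda ∩ Emeka: (none).
Total common minutes: 0.

0 minutes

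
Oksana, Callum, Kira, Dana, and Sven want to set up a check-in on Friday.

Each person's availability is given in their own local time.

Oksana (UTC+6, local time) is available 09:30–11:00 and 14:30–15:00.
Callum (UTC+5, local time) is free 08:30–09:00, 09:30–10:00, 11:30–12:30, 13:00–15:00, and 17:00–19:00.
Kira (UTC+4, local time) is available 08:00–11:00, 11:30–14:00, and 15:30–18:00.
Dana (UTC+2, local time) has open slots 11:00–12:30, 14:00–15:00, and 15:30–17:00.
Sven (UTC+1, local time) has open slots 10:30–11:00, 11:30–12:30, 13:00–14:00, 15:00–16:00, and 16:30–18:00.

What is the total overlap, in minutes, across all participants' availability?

Oksana → UTC: 03:30–05:00, 08:30–09:00.
Callum → UTC: 03:30–04:00, 04:30–05:00, 06:30–07:30, 08:00–10:00, 12:00–14:00.
Kira → UTC: 04:00–07:00, 07:30–10:00, 11:30–14:00.
Dana → UTC: 09:00–10:30, 12:00–13:00, 13:30–15:00.
Sven → UTC: 09:30–10:00, 10:30–11:30, 12:00–13:00, 14:00–15:00, 15:30–17:00.
Oksana ∩ Callum: 03:30–04:00, 04:30–05:00, 08:30–09:00.
Oksana ∩ Callum ∩ Kira: 04:30–05:00, 08:30–09:00.
Oksana ∩ Callum ∩ Kira ∩ Dana: (none).
Oksana ∩ Callum ∩ Kira ∩ Dana ∩ Sven: (none).
Total common minutes: 0.

0 minutes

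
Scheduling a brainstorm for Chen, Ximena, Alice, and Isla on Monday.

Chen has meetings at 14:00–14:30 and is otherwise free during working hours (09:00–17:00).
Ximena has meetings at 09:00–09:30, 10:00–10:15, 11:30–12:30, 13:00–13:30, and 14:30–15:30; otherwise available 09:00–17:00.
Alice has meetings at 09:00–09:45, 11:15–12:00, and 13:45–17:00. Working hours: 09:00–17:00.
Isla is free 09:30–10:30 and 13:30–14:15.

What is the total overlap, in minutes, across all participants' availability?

Chen free within 09:00–17:00: 09:00–14:00, 14:30–17:00.
Ximena free within 09:00–17:00: 09:30–10:00, 10:15–11:30, 12:30–13:00, 13:30–14:30, 15:30–17:00.
Alice free within 09:00–17:00: 09:45–11:15, 12:00–13:45.
Chen ∩ Ximena: 09:30–10:00, 10:15–11:30, 12:30–13:00, 13:30–14:00, 15:30–17:00.
Chen ∩ Ximena ∩ Alice: 09:45–10:00, 10:15–11:15, 12:30–13:00, 13:30–13:45.
Chen ∩ Ximena ∩ Alice ∩ Isla: 09:45–10:00, 10:15–10:30, 13:30–13:45.
Total common minutes: 15 + 15 + 15 = 45.

45 minutes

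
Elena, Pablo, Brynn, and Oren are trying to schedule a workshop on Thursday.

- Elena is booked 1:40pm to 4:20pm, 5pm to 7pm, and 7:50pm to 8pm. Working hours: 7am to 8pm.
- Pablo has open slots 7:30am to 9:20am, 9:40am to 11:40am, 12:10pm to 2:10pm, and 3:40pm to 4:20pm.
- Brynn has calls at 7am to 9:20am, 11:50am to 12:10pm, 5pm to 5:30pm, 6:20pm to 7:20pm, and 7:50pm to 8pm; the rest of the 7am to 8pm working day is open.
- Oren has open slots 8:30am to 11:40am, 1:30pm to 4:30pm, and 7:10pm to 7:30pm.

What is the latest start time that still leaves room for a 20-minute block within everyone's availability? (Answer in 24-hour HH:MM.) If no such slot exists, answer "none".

Elena free within 07:00–20:00: 07:00–13:40, 16:20–17:00, 19:00–19:50.
Brynn free within 07:00–20:00: 09:20–11:50, 12:10–17:00, 17:30–18:20, 19:20–19:50.
Elena ∩ Pablo: 07:30–09:20, 09:40–11:40, 12:10–13:40.
Elena ∩ Pablo ∩ Brynn: 09:40–11:40, 12:10–13:40.
Elena ∩ Pablo ∩ Brynn ∩ Oren: 09:40–11:40, 13:30–13:40.
Windows ≥ 20 min: 09:40–11:40.
Latest start in the last window 09:40–11:40 is 11:40 − 20 min = 11:20.

11:20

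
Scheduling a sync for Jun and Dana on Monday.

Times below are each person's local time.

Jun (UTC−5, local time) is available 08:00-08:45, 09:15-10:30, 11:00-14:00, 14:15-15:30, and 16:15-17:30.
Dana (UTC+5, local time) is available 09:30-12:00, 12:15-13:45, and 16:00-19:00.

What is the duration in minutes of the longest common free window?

45 minutes

Jun → UTC: 13:00–13:45, 14:15–15:30, 16:00–19:00, 19:15–20:30, 21:15–22:30.
Dana → UTC: 04:30–07:00, 07:15–08:45, 11:00–14:00.
Jun ∩ Dana: 13:00–13:45.
Single common window of 45 minutes.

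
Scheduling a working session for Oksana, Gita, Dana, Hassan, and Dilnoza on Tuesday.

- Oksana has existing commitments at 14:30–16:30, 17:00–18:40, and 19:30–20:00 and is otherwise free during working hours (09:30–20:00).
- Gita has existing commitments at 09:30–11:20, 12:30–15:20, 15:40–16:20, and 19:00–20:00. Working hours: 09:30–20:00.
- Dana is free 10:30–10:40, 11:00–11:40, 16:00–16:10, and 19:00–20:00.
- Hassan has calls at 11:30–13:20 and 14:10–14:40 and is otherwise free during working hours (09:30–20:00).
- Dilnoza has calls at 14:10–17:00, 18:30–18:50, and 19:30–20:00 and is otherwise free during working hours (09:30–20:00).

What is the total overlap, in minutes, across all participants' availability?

10 minutes

Oksana free within 09:30–20:00: 09:30–14:30, 16:30–17:00, 18:40–19:30.
Gita free within 09:30–20:00: 11:20–12:30, 15:20–15:40, 16:20–19:00.
Hassan free within 09:30–20:00: 09:30–11:30, 13:20–14:10, 14:40–20:00.
Dilnoza free within 09:30–20:00: 09:30–14:10, 17:00–18:30, 18:50–19:30.
Oksana ∩ Gita: 11:20–12:30, 16:30–17:00, 18:40–19:00.
Oksana ∩ Gita ∩ Dana: 11:20–11:40.
Oksana ∩ Gita ∩ Dana ∩ Hassan: 11:20–11:30.
Oksana ∩ Gita ∩ Dana ∩ Hassan ∩ Dilnoza: 11:20–11:30.
Total common minutes: 10.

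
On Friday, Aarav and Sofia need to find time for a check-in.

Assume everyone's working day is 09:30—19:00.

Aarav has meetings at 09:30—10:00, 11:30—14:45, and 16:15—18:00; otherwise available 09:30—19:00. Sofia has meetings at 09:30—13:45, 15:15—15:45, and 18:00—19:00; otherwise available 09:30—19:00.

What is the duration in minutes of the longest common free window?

30 minutes

Aarav free within 09:30–19:00: 10:00–11:30, 14:45–16:15, 18:00–19:00.
Sofia free within 09:30–19:00: 13:45–15:15, 15:45–18:00.
Aarav ∩ Sofia: 14:45–15:15, 15:45–16:15.
Common window lengths: 30, 30 min; longest is 30.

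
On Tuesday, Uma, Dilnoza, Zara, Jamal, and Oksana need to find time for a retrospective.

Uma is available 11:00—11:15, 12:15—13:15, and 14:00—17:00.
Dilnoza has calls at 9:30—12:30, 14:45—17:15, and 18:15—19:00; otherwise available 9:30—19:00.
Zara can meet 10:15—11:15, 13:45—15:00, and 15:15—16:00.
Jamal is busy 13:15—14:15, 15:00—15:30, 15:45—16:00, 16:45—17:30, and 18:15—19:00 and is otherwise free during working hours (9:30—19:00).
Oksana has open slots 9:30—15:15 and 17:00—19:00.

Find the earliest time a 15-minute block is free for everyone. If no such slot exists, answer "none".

Dilnoza free within 09:30–19:00: 12:30–14:45, 17:15–18:15.
Jamal free within 09:30–19:00: 09:30–13:15, 14:15–15:00, 15:30–15:45, 16:00–16:45, 17:30–18:15.
Uma ∩ Dilnoza: 12:30–13:15, 14:00–14:45.
Uma ∩ Dilnoza ∩ Zara: 14:00–14:45.
Uma ∩ Dilnoza ∩ Zara ∩ Jamal: 14:15–14:45.
Uma ∩ Dilnoza ∩ Zara ∩ Jamal ∩ Oksana: 14:15–14:45.
Windows ≥ 15 min: 14:15–14:45.
Earliest such window starts at 14:15.

14:15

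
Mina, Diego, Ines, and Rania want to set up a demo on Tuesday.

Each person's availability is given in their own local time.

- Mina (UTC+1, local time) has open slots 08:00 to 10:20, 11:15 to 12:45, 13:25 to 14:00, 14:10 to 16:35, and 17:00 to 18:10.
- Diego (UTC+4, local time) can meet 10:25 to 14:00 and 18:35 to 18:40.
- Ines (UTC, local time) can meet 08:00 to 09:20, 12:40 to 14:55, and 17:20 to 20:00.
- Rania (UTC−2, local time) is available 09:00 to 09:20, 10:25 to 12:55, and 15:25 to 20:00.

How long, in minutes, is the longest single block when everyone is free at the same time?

5 minutes

Mina → UTC: 07:00–09:20, 10:15–11:45, 12:25–13:00, 13:10–15:35, 16:00–17:10.
Diego → UTC: 06:25–10:00, 14:35–14:40.
Ines → UTC: 08:00–09:20, 12:40–14:55, 17:20–20:00.
Rania → UTC: 11:00–11:20, 12:25–14:55, 17:25–22:00.
Mina ∩ Diego: 07:00–09:20, 14:35–14:40.
Mina ∩ Diego ∩ Ines: 08:00–09:20, 14:35–14:40.
Mina ∩ Diego ∩ Ines ∩ Rania: 14:35–14:40.
Single common window of 5 minutes.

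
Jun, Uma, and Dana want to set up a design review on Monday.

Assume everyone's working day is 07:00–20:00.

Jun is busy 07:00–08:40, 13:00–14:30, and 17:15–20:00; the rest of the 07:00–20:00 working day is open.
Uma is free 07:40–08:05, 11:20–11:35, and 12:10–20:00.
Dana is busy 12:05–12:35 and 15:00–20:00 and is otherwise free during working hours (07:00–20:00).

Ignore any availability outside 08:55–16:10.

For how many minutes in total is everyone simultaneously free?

Jun free within 07:00–20:00: 08:40–13:00, 14:30–17:15.
Dana free within 07:00–20:00: 07:00–12:05, 12:35–15:00.
Jun ∩ Uma: 11:20–11:35, 12:10–13:00, 14:30–17:15.
Jun ∩ Uma ∩ Dana: 11:20–11:35, 12:35–13:00, 14:30–15:00.
Restricted to 08:55–16:10: 11:20–11:35, 12:35–13:00, 14:30–15:00.
Total common minutes: 15 + 25 + 30 = 70.

70 minutes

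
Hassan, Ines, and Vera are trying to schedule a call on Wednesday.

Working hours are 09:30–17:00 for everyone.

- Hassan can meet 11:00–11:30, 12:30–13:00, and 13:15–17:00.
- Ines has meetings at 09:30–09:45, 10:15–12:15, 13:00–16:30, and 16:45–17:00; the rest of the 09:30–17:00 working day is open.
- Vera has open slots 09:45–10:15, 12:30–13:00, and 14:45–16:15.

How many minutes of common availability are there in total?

30 minutes

Ines free within 09:30–17:00: 09:45–10:15, 12:15–13:00, 16:30–16:45.
Hassan ∩ Ines: 12:30–13:00, 16:30–16:45.
Hassan ∩ Ines ∩ Vera: 12:30–13:00.
Total common minutes: 30.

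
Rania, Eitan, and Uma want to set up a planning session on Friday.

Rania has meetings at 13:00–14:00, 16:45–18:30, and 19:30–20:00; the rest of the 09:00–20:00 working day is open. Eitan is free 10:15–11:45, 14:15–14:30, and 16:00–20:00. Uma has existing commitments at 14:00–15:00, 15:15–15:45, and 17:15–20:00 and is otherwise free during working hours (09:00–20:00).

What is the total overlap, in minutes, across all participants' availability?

Rania free within 09:00–20:00: 09:00–13:00, 14:00–16:45, 18:30–19:30.
Uma free within 09:00–20:00: 09:00–14:00, 15:00–15:15, 15:45–17:15.
Rania ∩ Eitan: 10:15–11:45, 14:15–14:30, 16:00–16:45, 18:30–19:30.
Rania ∩ Eitan ∩ Uma: 10:15–11:45, 16:00–16:45.
Total common minutes: 90 + 45 = 135.

135 minutes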